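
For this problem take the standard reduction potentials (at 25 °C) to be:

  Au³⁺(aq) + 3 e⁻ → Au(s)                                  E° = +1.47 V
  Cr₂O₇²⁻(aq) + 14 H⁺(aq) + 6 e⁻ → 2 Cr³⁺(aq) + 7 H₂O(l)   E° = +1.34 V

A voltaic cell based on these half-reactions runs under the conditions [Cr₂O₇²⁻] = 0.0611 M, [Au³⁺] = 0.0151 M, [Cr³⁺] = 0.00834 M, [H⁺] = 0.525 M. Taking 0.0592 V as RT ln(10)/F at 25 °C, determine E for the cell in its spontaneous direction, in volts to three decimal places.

+0.104 V

Au³⁺/Au is the cathode (higher E°), Cr₂O₇²⁻/Cr³⁺ the anode: E°cell = +1.47 − (+1.34) = +0.13 V, n = 6.
Overall: 2 Au³⁺(aq) + 2 Cr³⁺(aq) + 7 H₂O(l) → 2 Au(s) + Cr₂O₇²⁻(aq) + 14 H⁺(aq)
Q = [Cr₂O₇²⁻]·[H⁺]^14 / ([Au³⁺]^2·[Cr³⁺]^2); log Q = 2.668.
E = E° − (0.0592/n) log Q = +0.13 − (0.0592/6)(2.668) = +0.104 V.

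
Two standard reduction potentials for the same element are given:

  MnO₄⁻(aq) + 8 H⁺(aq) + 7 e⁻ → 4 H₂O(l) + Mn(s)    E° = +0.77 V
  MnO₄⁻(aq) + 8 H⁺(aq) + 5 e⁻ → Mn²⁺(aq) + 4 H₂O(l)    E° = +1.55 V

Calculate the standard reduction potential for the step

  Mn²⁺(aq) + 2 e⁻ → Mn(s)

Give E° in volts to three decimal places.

-1.180 V

Sequential free energies add, so n₃E°₃ = n₁E°₁ + n₂E°₂.
With n₃ = 7, and the known step contributing 5×(+1.55) V, the unknown satisfies 2·E° = 7×(+0.77) − 5×(+1.55) = -2.360.
E° = -2.360 / 2 = -1.180 V.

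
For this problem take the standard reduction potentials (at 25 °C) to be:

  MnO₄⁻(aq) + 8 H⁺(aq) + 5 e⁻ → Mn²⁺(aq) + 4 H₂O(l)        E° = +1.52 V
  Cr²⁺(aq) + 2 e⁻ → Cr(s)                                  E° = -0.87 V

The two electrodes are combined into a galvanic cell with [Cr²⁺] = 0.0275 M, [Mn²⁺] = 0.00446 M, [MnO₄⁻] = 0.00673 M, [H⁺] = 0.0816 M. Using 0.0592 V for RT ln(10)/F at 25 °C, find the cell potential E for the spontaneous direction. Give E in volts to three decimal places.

+2.335 V

MnO₄⁻/Mn²⁺ is the cathode (higher E°), Cr²⁺/Cr the anode: E°cell = +1.52 − (-0.87) = +2.39 V, n = 10.
Overall: 2 MnO₄⁻(aq) + 16 H⁺(aq) + 5 Cr(s) → 2 Mn²⁺(aq) + 8 H₂O(l) + 5 Cr²⁺(aq)
Q = [Mn²⁺]^2·[Cr²⁺]^5 / ([MnO₄⁻]^2·[H⁺]^16); log Q = 9.252.
E = E° − (0.0592/n) log Q = +2.39 − (0.0592/10)(9.252) = +2.335 V.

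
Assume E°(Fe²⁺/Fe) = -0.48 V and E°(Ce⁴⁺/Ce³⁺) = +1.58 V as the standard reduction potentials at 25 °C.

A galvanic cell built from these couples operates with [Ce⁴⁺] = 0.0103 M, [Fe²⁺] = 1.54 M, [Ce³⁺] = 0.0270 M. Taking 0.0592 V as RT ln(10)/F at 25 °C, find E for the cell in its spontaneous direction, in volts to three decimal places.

Ce⁴⁺/Ce³⁺ is the cathode (higher E°), Fe²⁺/Fe the anode: E°cell = +1.58 − (-0.48) = +2.06 V, n = 2.
Overall: 2 Ce⁴⁺(aq) + Fe(s) → 2 Ce³⁺(aq) + Fe²⁺(aq)
Q = [Ce³⁺]^2·[Fe²⁺] / ([Ce⁴⁺]^2); log Q = 1.025.
E = E° − (0.0592/n) log Q = +2.06 − (0.0592/2)(1.025) = +2.030 V.

+2.030 V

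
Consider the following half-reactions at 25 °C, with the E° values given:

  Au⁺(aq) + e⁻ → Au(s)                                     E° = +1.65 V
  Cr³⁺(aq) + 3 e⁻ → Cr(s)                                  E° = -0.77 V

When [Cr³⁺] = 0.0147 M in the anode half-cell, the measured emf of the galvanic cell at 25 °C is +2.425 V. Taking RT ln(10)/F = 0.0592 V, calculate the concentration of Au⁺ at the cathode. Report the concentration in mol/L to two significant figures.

Au⁺/Au is the cathode, Cr³⁺/Cr the anode: E°cell = +2.42 V, n = 3.
Overall reaction: 3 Au⁺(aq) + Cr(s) → 3 Au(s) + Cr³⁺(aq); Q = [Cr³⁺]^1/[Au⁺]^3.
From E = E° − (0.0592/n) log Q: log Q = (E° − E)·n/0.0592 = (+2.42 − (+2.425))·3/0.0592 = -0.2534.
So 3·log[Au⁺] = 1·log(0.0147) − log Q = -1.8327 − (-0.2534) = -1.5793; log[Au⁺] = -1.5793 / 3 = -0.5264; [Au⁺] = 10^(-0.5264) ≈ 0.30 M.

0.30 M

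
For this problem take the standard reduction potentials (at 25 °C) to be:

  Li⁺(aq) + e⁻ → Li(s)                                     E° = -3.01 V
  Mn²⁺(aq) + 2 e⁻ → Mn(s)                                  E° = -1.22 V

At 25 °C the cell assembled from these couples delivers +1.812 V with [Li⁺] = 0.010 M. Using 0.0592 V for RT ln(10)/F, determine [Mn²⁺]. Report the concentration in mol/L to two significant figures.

Mn²⁺/Mn is the cathode, Li⁺/Li the anode: E°cell = +1.79 V, n = 2.
Overall reaction: Mn²⁺(aq) + 2 Li(s) → Mn(s) + 2 Li⁺(aq); Q = [Li⁺]^2/[Mn²⁺]^1.
From E = E° − (0.0592/n) log Q: log Q = (E° − E)·n/0.0592 = (+1.79 − (+1.812))·2/0.0592 = -0.7432.
So 1·log[Mn²⁺] = 2·log(0.01) − log Q = -4.0000 − (-0.7432) = -3.2568; [Mn²⁺] = 10^(-3.2568) ≈ 0.00055 M.

0.00055 M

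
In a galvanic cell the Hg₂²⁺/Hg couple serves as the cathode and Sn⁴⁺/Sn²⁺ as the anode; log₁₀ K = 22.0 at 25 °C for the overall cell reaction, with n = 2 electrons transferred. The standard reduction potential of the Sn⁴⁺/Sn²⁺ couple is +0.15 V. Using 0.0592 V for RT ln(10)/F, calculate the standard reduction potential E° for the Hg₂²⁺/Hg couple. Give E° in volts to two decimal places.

+0.80 V

E°cell = (0.0592/n)·log K = (0.0592/2)(22.0) = +0.651 V.
Since Hg₂²⁺/Hg is the cathode and Sn⁴⁺/Sn²⁺ the anode, E°cell = E°(Hg₂²⁺/Hg) − E°(Sn⁴⁺/Sn²⁺).
So E°(Hg₂²⁺/Hg) = E°cell + E°(Sn⁴⁺/Sn²⁺) = +0.651 + (+0.15) = +0.80 V.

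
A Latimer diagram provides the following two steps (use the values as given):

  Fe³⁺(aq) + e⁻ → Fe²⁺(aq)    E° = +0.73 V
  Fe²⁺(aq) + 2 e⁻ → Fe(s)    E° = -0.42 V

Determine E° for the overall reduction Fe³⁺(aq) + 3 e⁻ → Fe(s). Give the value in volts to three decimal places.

Since ΔG° = −nFE° is additive over sequential reductions, n₃E°₃ = n₁E°₁ + n₂E°₂.
E°₃ = (1×+0.73 + 2×-0.42) / 3 = (-0.110) / 3 = -0.037 V.
Simply averaging or adding the two E° values would be wrong; the electron-weighted sum is required.

-0.037 V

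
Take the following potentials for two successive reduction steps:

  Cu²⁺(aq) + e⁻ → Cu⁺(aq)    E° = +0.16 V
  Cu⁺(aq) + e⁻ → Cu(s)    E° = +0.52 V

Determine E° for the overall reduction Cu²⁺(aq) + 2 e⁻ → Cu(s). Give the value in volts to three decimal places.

Adding the free-energy changes (−nFE°) of the two steps gives −n₃FE°₃ = −n₁FE°₁ − n₂FE°₂.
E°₃ = (1×+0.16 + 1×+0.52) / 2 = (+0.680) / 2 = +0.340 V.

+0.340 V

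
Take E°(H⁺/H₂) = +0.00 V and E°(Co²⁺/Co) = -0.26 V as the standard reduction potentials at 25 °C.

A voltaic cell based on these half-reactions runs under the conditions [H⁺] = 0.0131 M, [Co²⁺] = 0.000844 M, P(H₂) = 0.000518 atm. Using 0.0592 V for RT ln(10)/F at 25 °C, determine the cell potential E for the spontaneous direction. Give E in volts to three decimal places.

H⁺/H₂ is the cathode (higher E°), Co²⁺/Co the anode: E°cell = +0.00 − (-0.26) = +0.26 V, n = 2.
Overall: 2 H⁺(aq) + Co(s) → H₂(g) + Co²⁺(aq)
Q = P(H₂)·[Co²⁺] / ([H⁺]^2); log Q = -2.594.
E = E° − (0.0592/n) log Q = +0.26 − (0.0592/2)(-2.594) = +0.337 V.

+0.337 V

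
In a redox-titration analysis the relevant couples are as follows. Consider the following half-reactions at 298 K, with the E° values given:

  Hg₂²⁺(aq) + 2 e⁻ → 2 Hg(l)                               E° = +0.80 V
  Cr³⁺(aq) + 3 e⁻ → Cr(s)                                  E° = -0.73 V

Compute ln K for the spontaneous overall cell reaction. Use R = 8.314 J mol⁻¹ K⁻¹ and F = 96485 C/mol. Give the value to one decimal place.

Cathode: Hg₂²⁺/Hg; anode: Cr³⁺/Cr. E°cell = (+0.80) − (-0.73) = +1.53 V, with n = 6.
ΔG° = −nFE° = −RT ln K, so ln K = nFE°/(RT) = (6)(96485)(+1.53) / ((8.314)(298)) = 357.500.

357.5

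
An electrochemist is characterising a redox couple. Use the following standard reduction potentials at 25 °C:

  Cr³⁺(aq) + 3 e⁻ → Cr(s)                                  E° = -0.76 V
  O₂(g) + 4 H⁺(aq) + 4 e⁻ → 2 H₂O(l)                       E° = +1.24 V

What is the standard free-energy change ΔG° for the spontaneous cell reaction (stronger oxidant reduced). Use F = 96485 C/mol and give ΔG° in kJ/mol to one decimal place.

-2315.6 kJ/mol

O₂/H₂O (E° = +1.24 V) is the cathode; Cr³⁺/Cr (E° = -0.76 V) is the anode, so E°cell = +2.00 V.
Balancing electrons gives n = 12 (lcm of 4 and 3).
ΔG° = −nFE° = −(12)(96485)(+2.00) = -2,315,640 J = -2315.6 kJ/mol.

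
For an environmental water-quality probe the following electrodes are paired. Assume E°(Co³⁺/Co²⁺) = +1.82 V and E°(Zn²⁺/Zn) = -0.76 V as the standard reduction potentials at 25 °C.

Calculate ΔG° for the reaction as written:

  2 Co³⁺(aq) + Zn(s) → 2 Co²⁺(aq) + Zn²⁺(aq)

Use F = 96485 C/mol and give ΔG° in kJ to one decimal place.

As written, Co³⁺/Co²⁺ is reduced (cathode) and Zn²⁺/Zn is oxidised (anode), so E°cell = (+1.82) − (-0.76) = +2.58 V.
Balancing electrons gives n = 2.
ΔG° = −nFE° = −(2)(96485)(+2.58) = -497,863 J = -497.9 kJ.

-497.9 kJ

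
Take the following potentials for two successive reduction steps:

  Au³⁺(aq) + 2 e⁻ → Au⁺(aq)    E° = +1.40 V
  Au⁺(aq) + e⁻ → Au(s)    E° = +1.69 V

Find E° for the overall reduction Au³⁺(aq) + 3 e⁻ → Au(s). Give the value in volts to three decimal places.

Adding the free-energy changes (−nFE°) of the two steps gives −n₃FE°₃ = −n₁FE°₁ − n₂FE°₂.
E°₃ = (2×+1.40 + 1×+1.69) / 3 = (+4.490) / 3 = +1.497 V.

+1.497 V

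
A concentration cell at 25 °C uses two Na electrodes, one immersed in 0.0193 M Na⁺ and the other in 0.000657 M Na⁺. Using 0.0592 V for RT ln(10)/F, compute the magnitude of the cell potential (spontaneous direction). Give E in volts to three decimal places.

For a concentration cell E°cell = 0. The 0.0193 M side is the cathode (reduction is favoured where [Na⁺] is higher).
With n = 1, E = −(0.0592/1) log([Na⁺]ₐₙ/[Na⁺]꜀ₐₜ) = −(0.0592/1) log(0.000657/0.0193) = −(0.0592/1)(-1.468) = +0.087 V.

+0.087 V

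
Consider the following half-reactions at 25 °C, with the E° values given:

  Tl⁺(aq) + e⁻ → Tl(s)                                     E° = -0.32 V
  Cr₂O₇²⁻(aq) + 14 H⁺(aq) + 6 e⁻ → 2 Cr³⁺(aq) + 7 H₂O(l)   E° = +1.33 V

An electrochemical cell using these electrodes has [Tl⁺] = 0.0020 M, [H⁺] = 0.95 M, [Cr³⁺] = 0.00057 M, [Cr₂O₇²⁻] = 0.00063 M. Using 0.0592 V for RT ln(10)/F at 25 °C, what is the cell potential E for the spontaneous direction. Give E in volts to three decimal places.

Cr₂O₇²⁻/Cr³⁺ is the cathode (higher E°), Tl⁺/Tl the anode: E°cell = +1.33 − (-0.32) = +1.65 V, n = 6.
Overall: Cr₂O₇²⁻(aq) + 14 H⁺(aq) + 6 Tl(s) → 2 Cr³⁺(aq) + 7 H₂O(l) + 6 Tl⁺(aq)
Q = [Cr³⁺]^2·[Tl⁺]^6 / ([Cr₂O₇²⁻]·[H⁺]^14); log Q = -19.170.
E = E° − (0.0592/n) log Q = +1.65 − (0.0592/6)(-19.170) = +1.839 V.

+1.839 V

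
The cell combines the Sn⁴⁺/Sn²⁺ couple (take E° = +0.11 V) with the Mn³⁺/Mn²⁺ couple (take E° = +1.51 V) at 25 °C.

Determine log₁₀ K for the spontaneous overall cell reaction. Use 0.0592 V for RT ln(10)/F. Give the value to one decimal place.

Cathode: Mn³⁺/Mn²⁺; anode: Sn⁴⁺/Sn²⁺. E°cell = +1.40 V, n = 2.
log K = nE°cell / 0.0592 = (2)(+1.40) / 0.0592 = 47.3.

47.3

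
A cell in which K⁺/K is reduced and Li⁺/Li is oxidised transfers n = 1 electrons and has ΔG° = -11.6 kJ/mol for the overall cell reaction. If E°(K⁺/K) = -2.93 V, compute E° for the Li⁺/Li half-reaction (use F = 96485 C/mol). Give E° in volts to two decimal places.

E°cell = −ΔG°/(nF) = −(-11.6×10³)/((1)(96485)) = +0.120 V.
Since K⁺/K is the cathode and Li⁺/Li the anode, E°cell = E°(K⁺/K) − E°(Li⁺/Li).
So E°(Li⁺/Li) = E°(K⁺/K) − E°cell = (-2.93) − (+0.120) = -3.05 V.

-3.05 V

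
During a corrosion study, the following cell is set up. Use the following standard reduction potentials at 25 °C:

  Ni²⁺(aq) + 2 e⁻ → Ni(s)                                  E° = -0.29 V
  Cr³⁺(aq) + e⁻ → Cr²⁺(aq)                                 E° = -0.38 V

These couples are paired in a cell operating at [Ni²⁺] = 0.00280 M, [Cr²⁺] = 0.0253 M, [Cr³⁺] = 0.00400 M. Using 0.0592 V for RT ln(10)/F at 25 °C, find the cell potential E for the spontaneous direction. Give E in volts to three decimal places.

+0.062 V

Ni²⁺/Ni is the cathode (higher E°), Cr³⁺/Cr²⁺ the anode: E°cell = -0.29 − (-0.38) = +0.09 V, n = 2.
Overall: Ni²⁺(aq) + 2 Cr²⁺(aq) → Ni(s) + 2 Cr³⁺(aq)
Q = [Cr³⁺]^2 / ([Ni²⁺]·[Cr²⁺]^2); log Q = 0.951.
E = E° − (0.0592/n) log Q = +0.09 − (0.0592/2)(0.951) = +0.062 V.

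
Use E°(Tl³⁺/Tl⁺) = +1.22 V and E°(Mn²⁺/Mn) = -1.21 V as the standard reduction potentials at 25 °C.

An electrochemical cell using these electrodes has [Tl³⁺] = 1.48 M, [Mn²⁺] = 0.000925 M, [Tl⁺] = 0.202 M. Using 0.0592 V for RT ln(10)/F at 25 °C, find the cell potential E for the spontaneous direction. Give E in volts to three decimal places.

Tl³⁺/Tl⁺ is the cathode (higher E°), Mn²⁺/Mn the anode: E°cell = +1.22 − (-1.21) = +2.43 V, n = 2.
Overall: Tl³⁺(aq) + Mn(s) → Tl⁺(aq) + Mn²⁺(aq)
Q = [Tl⁺]·[Mn²⁺] / ([Tl³⁺]); log Q = -3.899.
E = E° − (0.0592/n) log Q = +2.43 − (0.0592/2)(-3.899) = +2.545 V.

+2.545 V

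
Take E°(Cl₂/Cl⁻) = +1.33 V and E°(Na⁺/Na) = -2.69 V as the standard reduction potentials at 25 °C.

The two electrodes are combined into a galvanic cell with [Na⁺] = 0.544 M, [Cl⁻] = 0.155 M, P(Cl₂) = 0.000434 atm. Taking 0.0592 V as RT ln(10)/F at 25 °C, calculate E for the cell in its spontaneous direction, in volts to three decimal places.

Cl₂/Cl⁻ is the cathode (higher E°), Na⁺/Na the anode: E°cell = +1.33 − (-2.69) = +4.02 V, n = 2.
Overall: Cl₂(g) + 2 Na(s) → 2 Cl⁻(aq) + 2 Na⁺(aq)
Q = [Cl⁻]^2·[Na⁺]^2 / (P(Cl₂)); log Q = 1.214.
E = E° − (0.0592/n) log Q = +4.02 − (0.0592/2)(1.214) = +3.984 V.

+3.984 V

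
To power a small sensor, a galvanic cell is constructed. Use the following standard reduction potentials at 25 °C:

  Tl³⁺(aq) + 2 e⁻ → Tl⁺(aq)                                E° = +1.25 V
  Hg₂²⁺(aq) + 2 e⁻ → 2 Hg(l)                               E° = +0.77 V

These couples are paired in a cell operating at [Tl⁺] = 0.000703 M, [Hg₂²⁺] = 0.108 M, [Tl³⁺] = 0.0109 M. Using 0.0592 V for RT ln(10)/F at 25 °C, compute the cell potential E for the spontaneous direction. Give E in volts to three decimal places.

Tl³⁺/Tl⁺ is the cathode (higher E°), Hg₂²⁺/Hg the anode: E°cell = +1.25 − (+0.77) = +0.48 V, n = 2.
Overall: Tl³⁺(aq) + 2 Hg(l) → Tl⁺(aq) + Hg₂²⁺(aq)
Q = [Tl⁺]·[Hg₂²⁺] / ([Tl³⁺]); log Q = -2.157.
E = E° − (0.0592/n) log Q = +0.48 − (0.0592/2)(-2.157) = +0.544 V.

+0.544 V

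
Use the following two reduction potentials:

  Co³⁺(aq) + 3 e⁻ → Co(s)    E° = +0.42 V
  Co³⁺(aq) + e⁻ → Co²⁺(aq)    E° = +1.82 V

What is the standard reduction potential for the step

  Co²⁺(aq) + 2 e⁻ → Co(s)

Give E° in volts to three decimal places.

-0.280 V

Sequential free energies add, so n₃E°₃ = n₁E°₁ + n₂E°₂.
With n₃ = 3, and the known step contributing 1×(+1.82) V, the unknown satisfies 2·E° = 3×(+0.42) − 1×(+1.82) = -0.560.
E° = -0.560 / 2 = -0.280 V.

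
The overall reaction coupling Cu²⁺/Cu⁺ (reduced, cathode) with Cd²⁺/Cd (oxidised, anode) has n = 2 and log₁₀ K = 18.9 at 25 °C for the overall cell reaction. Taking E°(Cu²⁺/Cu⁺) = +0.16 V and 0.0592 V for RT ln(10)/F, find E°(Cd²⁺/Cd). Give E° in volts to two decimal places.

-0.40 V

E°cell = (0.0592/n)·log K = (0.0592/2)(18.9) = +0.559 V.
Since Cu²⁺/Cu⁺ is the cathode and Cd²⁺/Cd the anode, E°cell = E°(Cu²⁺/Cu⁺) − E°(Cd²⁺/Cd).
So E°(Cd²⁺/Cd) = E°(Cu²⁺/Cu⁺) − E°cell = (+0.16) − (+0.559) = -0.40 V.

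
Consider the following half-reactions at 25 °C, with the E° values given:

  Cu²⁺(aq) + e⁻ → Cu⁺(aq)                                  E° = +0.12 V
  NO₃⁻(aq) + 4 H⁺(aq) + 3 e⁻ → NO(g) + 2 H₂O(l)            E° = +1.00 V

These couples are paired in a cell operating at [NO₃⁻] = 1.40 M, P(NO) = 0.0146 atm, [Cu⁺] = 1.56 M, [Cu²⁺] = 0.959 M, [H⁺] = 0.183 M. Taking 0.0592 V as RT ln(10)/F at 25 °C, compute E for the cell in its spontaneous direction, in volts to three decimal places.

+0.873 V

NO₃⁻/NO is the cathode (higher E°), Cu²⁺/Cu⁺ the anode: E°cell = +1.00 − (+0.12) = +0.88 V, n = 3.
Overall: NO₃⁻(aq) + 4 H⁺(aq) + 3 Cu⁺(aq) → NO(g) + 2 H₂O(l) + 3 Cu²⁺(aq)
Q = P(NO)·[Cu²⁺]^3 / ([NO₃⁻]·[H⁺]^4·[Cu⁺]^3); log Q = 0.335.
E = E° − (0.0592/n) log Q = +0.88 − (0.0592/3)(0.335) = +0.873 V.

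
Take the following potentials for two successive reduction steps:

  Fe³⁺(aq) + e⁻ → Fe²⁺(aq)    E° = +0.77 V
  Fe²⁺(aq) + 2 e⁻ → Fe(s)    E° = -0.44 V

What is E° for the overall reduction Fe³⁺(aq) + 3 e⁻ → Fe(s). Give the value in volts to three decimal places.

Standard free energies of sequential steps add: ΔG°₃ = ΔG°₁ + ΔG°₂, so n₃E°₃ = n₁E°₁ + n₂E°₂.
E°₃ = (1×+0.77 + 2×-0.44) / 3 = (-0.110) / 3 = -0.037 V.

-0.037 V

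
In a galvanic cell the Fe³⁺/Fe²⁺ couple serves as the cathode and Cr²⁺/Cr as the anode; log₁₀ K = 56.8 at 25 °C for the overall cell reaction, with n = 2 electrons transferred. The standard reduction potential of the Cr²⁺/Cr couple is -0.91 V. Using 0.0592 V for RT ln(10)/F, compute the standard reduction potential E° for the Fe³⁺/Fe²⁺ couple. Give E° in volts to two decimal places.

+0.77 V

E°cell = (0.0592/n)·log K = (0.0592/2)(56.8) = +1.681 V.
Since Fe³⁺/Fe²⁺ is the cathode and Cr²⁺/Cr the anode, E°cell = E°(Fe³⁺/Fe²⁺) − E°(Cr²⁺/Cr).
So E°(Fe³⁺/Fe²⁺) = E°cell + E°(Cr²⁺/Cr) = +1.681 + (-0.91) = +0.77 V.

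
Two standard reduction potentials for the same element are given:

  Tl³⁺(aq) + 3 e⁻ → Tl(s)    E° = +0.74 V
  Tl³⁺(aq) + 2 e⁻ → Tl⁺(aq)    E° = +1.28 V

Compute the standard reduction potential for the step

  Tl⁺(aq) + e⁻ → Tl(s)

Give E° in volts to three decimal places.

-0.340 V

Sequential free energies add, so n₃E°₃ = n₁E°₁ + n₂E°₂.
With n₃ = 3, and the known step contributing 2×(+1.28) V, the unknown satisfies 1·E° = 3×(+0.74) − 2×(+1.28) = -0.340.
E° = -0.340 / 1 = -0.340 V.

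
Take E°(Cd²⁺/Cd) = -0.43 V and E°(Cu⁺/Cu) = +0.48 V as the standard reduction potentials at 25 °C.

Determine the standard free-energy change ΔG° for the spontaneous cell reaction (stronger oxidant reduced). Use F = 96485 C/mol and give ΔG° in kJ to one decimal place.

-175.6 kJ

Cu⁺/Cu (E° = +0.48 V) is the cathode; Cd²⁺/Cd (E° = -0.43 V) is the anode, so E°cell = +0.91 V.
Balancing electrons gives n = 2 (lcm of 1 and 2).
ΔG° = −nFE° = −(2)(96485)(+0.91) = -175,603 J = -175.6 kJ.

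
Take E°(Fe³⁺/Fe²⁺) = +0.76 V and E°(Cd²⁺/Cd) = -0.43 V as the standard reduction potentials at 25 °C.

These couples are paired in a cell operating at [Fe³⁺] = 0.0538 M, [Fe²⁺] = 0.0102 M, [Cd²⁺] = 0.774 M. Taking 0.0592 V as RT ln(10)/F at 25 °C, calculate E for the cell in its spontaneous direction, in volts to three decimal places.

+1.236 V

Fe³⁺/Fe²⁺ is the cathode (higher E°), Cd²⁺/Cd the anode: E°cell = +0.76 − (-0.43) = +1.19 V, n = 2.
Overall: 2 Fe³⁺(aq) + Cd(s) → 2 Fe²⁺(aq) + Cd²⁺(aq)
Q = [Fe²⁺]^2·[Cd²⁺] / ([Fe³⁺]^2); log Q = -1.556.
E = E° − (0.0592/n) log Q = +1.19 − (0.0592/2)(-1.556) = +1.236 V.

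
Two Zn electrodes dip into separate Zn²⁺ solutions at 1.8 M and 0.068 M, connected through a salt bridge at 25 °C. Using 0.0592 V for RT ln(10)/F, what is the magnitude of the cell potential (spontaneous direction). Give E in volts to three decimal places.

For a concentration cell E°cell = 0. The 1.8 M side is the cathode (reduction is favoured where [Zn²⁺] is higher).
With n = 2, E = −(0.0592/2) log([Zn²⁺]ₐₙ/[Zn²⁺]꜀ₐₜ) = −(0.0592/2) log(0.068/1.8) = −(0.0592/2)(-1.423) = +0.042 V.

+0.042 V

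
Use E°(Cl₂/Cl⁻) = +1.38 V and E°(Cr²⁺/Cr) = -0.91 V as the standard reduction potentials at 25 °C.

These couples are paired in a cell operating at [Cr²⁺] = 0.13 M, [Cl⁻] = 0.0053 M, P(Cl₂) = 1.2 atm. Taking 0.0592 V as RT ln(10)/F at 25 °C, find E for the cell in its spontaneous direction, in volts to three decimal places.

+2.453 V

Cl₂/Cl⁻ is the cathode (higher E°), Cr²⁺/Cr the anode: E°cell = +1.38 − (-0.91) = +2.29 V, n = 2.
Overall: Cl₂(g) + Cr(s) → 2 Cl⁻(aq) + Cr²⁺(aq)
Q = [Cl⁻]^2·[Cr²⁺] / (P(Cl₂)); log Q = -5.517.
E = E° − (0.0592/n) log Q = +2.29 − (0.0592/2)(-5.517) = +2.453 V.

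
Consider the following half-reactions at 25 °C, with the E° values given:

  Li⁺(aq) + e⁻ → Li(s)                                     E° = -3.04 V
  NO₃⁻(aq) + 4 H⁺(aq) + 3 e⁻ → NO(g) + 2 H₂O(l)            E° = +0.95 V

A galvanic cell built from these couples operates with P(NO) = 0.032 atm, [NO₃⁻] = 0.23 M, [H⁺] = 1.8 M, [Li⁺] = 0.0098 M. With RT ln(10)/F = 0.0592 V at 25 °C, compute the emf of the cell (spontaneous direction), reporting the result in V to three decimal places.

NO₃⁻/NO is the cathode (higher E°), Li⁺/Li the anode: E°cell = +0.95 − (-3.04) = +3.99 V, n = 3.
Overall: NO₃⁻(aq) + 4 H⁺(aq) + 3 Li(s) → NO(g) + 2 H₂O(l) + 3 Li⁺(aq)
Q = P(NO)·[Li⁺]^3 / ([NO₃⁻]·[H⁺]^4); log Q = -7.904.
E = E° − (0.0592/n) log Q = +3.99 − (0.0592/3)(-7.904) = +4.146 V.

+4.146 V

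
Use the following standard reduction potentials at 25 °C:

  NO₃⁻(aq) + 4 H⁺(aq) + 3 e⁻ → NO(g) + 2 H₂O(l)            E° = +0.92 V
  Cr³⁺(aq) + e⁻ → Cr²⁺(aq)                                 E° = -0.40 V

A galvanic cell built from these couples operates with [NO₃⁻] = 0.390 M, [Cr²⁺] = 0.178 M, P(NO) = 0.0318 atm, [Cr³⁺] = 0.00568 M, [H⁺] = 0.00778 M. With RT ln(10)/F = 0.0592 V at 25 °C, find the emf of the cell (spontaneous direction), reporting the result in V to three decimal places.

+1.264 V

NO₃⁻/NO is the cathode (higher E°), Cr³⁺/Cr²⁺ the anode: E°cell = +0.92 − (-0.40) = +1.32 V, n = 3.
Overall: NO₃⁻(aq) + 4 H⁺(aq) + 3 Cr²⁺(aq) → NO(g) + 2 H₂O(l) + 3 Cr³⁺(aq)
Q = P(NO)·[Cr³⁺]^3 / ([NO₃⁻]·[H⁺]^4·[Cr²⁺]^3); log Q = 2.859.
E = E° − (0.0592/n) log Q = +1.32 − (0.0592/3)(2.859) = +1.264 V.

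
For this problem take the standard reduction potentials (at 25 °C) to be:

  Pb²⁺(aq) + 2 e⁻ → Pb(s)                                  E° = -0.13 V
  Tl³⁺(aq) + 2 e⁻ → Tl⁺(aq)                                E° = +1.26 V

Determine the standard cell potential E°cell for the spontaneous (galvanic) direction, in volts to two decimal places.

+1.39 V

The Tl³⁺/Tl⁺ couple has the higher reduction potential, so it is the cathode; Pb²⁺/Pb is oxidised at the anode.
E°cell = E°(cathode) − E°(anode) = (+1.26) − (-0.13) = +1.39 V.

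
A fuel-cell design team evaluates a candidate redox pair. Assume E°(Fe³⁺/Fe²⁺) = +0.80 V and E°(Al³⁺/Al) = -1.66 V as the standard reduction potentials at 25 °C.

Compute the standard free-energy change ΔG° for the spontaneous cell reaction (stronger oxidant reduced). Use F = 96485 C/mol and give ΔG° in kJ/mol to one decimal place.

-712.1 kJ/mol

Fe³⁺/Fe²⁺ (E° = +0.80 V) is the cathode; Al³⁺/Al (E° = -1.66 V) is the anode, so E°cell = +2.46 V.
Balancing electrons gives n = 3 (lcm of 1 and 3).
ΔG° = −nFE° = −(3)(96485)(+2.46) = -712,059 J = -712.1 kJ/mol.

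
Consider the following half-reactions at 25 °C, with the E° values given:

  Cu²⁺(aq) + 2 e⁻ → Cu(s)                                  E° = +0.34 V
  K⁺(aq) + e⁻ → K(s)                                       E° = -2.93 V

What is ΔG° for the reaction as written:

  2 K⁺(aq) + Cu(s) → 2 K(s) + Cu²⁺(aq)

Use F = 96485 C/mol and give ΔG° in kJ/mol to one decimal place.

As written, K⁺/K is reduced (cathode) and Cu²⁺/Cu is oxidised (anode), so E°cell = (-2.93) − (+0.34) = -3.27 V.
Balancing electrons gives n = 2.
ΔG° = −nFE° = −(2)(96485)(-3.27) = 631,012 J = +631.0 kJ/mol.

+631.0 kJ/mol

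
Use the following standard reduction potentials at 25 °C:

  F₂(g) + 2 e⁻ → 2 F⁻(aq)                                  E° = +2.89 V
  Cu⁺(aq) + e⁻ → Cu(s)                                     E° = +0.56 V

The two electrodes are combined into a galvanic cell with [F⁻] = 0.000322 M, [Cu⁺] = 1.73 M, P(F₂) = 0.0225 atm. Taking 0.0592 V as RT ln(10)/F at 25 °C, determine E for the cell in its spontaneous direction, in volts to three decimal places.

F₂/F⁻ is the cathode (higher E°), Cu⁺/Cu the anode: E°cell = +2.89 − (+0.56) = +2.33 V, n = 2.
Overall: F₂(g) + 2 Cu(s) → 2 F⁻(aq) + 2 Cu⁺(aq)
Q = [F⁻]^2·[Cu⁺]^2 / (P(F₂)); log Q = -4.860.
E = E° − (0.0592/n) log Q = +2.33 − (0.0592/2)(-4.860) = +2.474 V.

+2.474 V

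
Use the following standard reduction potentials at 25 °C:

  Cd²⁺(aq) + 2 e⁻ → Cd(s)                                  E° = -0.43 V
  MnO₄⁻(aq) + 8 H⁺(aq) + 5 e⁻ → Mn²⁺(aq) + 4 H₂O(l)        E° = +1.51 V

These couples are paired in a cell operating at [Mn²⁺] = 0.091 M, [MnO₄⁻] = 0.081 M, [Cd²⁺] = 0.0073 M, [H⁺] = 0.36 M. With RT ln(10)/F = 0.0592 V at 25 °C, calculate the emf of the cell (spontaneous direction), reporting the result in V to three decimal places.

MnO₄⁻/Mn²⁺ is the cathode (higher E°), Cd²⁺/Cd the anode: E°cell = +1.51 − (-0.43) = +1.94 V, n = 10.
Overall: 2 MnO₄⁻(aq) + 16 H⁺(aq) + 5 Cd(s) → 2 Mn²⁺(aq) + 8 H₂O(l) + 5 Cd²⁺(aq)
Q = [Mn²⁺]^2·[Cd²⁺]^5 / ([MnO₄⁻]^2·[H⁺]^16); log Q = -3.483.
E = E° − (0.0592/n) log Q = +1.94 − (0.0592/10)(-3.483) = +1.961 V.

+1.961 V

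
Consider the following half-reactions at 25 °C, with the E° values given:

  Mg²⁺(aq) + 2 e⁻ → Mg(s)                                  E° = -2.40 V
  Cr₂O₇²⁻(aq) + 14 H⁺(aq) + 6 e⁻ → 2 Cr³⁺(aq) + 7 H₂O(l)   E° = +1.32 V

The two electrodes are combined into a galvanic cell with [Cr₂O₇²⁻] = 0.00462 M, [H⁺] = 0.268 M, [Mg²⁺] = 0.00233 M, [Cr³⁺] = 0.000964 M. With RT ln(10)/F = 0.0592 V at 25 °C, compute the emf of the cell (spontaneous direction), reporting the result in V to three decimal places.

+3.755 V

Cr₂O₇²⁻/Cr³⁺ is the cathode (higher E°), Mg²⁺/Mg the anode: E°cell = +1.32 − (-2.40) = +3.72 V, n = 6.
Overall: Cr₂O₇²⁻(aq) + 14 H⁺(aq) + 3 Mg(s) → 2 Cr³⁺(aq) + 7 H₂O(l) + 3 Mg²⁺(aq)
Q = [Cr³⁺]^2·[Mg²⁺]^3 / ([Cr₂O₇²⁻]·[H⁺]^14); log Q = -3.588.
E = E° − (0.0592/n) log Q = +3.72 − (0.0592/6)(-3.588) = +3.755 V.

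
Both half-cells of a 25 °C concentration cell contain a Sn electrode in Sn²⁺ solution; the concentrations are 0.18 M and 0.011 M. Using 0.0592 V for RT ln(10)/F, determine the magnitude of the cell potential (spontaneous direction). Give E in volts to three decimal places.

+0.036 V

For a concentration cell E°cell = 0. The 0.18 M side is the cathode (reduction is favoured where [Sn²⁺] is higher).
With n = 2, E = −(0.0592/2) log([Sn²⁺]ₐₙ/[Sn²⁺]꜀ₐₜ) = −(0.0592/2) log(0.011/0.18) = −(0.0592/2)(-1.214) = +0.036 V.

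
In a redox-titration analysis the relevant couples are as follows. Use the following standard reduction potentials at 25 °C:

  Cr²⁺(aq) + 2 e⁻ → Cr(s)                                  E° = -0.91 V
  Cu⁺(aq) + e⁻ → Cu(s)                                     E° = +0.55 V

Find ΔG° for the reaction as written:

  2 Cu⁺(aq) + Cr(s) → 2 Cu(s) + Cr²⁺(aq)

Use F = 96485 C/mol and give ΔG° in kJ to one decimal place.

-281.7 kJ

As written, Cu⁺/Cu is reduced (cathode) and Cr²⁺/Cr is oxidised (anode), so E°cell = (+0.55) − (-0.91) = +1.46 V.
Balancing electrons gives n = 2.
ΔG° = −nFE° = −(2)(96485)(+1.46) = -281,736 J = -281.7 kJ.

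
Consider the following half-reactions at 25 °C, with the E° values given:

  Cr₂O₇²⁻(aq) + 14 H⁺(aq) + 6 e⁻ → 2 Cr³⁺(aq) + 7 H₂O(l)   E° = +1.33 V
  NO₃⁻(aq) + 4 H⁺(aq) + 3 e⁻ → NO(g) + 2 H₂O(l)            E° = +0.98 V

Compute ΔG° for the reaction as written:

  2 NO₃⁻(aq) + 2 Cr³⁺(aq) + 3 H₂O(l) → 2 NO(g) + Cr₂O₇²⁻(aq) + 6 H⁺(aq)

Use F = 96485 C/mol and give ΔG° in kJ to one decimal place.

+202.6 kJ

As written, NO₃⁻/NO is reduced (cathode) and Cr₂O₇²⁻/Cr³⁺ is oxidised (anode), so E°cell = (+0.98) − (+1.33) = -0.35 V.
Balancing electrons gives n = 6.
ΔG° = −nFE° = −(6)(96485)(-0.35) = 202,618 J = +202.6 kJ.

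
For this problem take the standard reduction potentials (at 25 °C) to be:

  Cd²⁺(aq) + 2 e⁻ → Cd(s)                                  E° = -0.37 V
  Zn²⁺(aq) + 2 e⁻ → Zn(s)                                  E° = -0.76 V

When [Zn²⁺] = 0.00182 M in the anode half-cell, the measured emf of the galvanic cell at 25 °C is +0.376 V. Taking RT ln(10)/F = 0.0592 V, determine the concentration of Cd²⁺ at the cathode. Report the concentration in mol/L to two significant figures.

0.00061 M

Cd²⁺/Cd is the cathode, Zn²⁺/Zn the anode: E°cell = +0.39 V, n = 2.
Overall reaction: Cd²⁺(aq) + Zn(s) → Cd(s) + Zn²⁺(aq); Q = [Zn²⁺]^1/[Cd²⁺]^1.
From E = E° − (0.0592/n) log Q: log Q = (E° − E)·n/0.0592 = (+0.39 − (+0.376))·2/0.0592 = 0.4730.
So 1·log[Cd²⁺] = 1·log(0.00182) − log Q = -2.7399 − (0.4730) = -3.2129; [Cd²⁺] = 10^(-3.2129) ≈ 0.00061 M.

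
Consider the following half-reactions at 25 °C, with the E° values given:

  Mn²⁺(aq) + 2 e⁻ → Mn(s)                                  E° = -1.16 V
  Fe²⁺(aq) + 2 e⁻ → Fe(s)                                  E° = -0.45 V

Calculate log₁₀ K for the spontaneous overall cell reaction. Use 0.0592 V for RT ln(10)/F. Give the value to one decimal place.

24.0

Cathode: Fe²⁺/Fe; anode: Mn²⁺/Mn. E°cell = +0.71 V, n = 2.
log K = nE°cell / 0.0592 = (2)(+0.71) / 0.0592 = 24.0.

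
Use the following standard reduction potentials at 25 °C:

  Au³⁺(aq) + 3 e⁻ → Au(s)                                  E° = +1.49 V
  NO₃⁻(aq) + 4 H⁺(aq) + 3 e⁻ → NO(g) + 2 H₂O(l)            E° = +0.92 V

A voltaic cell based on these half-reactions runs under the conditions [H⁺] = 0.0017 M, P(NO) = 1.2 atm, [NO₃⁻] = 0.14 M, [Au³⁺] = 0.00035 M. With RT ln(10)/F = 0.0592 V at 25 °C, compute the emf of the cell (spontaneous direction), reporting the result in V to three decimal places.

Au³⁺/Au is the cathode (higher E°), NO₃⁻/NO the anode: E°cell = +1.49 − (+0.92) = +0.57 V, n = 3.
Overall: Au³⁺(aq) + NO(g) + 2 H₂O(l) → Au(s) + NO₃⁻(aq) + 4 H⁺(aq)
Q = [NO₃⁻]·[H⁺]^4 / ([Au³⁺]·P(NO)); log Q = -8.555.
E = E° − (0.0592/n) log Q = +0.57 − (0.0592/3)(-8.555) = +0.739 V.

+0.739 V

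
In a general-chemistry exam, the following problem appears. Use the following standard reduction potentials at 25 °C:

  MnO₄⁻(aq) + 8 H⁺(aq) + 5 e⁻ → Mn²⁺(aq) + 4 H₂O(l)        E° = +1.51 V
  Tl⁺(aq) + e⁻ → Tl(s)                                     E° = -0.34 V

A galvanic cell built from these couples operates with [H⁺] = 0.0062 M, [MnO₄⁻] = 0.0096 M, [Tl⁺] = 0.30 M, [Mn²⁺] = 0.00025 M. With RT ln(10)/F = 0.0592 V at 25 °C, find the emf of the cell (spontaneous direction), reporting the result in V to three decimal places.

+1.691 V

MnO₄⁻/Mn²⁺ is the cathode (higher E°), Tl⁺/Tl the anode: E°cell = +1.51 − (-0.34) = +1.85 V, n = 5.
Overall: MnO₄⁻(aq) + 8 H⁺(aq) + 5 Tl(s) → Mn²⁺(aq) + 4 H₂O(l) + 5 Tl⁺(aq)
Q = [Mn²⁺]·[Tl⁺]^5 / ([MnO₄⁻]·[H⁺]^8); log Q = 13.462.
E = E° − (0.0592/n) log Q = +1.85 − (0.0592/5)(13.462) = +1.691 V.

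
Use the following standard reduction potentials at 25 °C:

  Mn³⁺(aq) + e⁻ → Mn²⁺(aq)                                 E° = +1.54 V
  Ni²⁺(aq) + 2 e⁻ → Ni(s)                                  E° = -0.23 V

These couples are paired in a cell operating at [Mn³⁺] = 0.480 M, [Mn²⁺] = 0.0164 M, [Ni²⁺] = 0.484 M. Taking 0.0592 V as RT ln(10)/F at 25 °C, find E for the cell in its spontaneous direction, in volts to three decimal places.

+1.866 V

Mn³⁺/Mn²⁺ is the cathode (higher E°), Ni²⁺/Ni the anode: E°cell = +1.54 − (-0.23) = +1.77 V, n = 2.
Overall: 2 Mn³⁺(aq) + Ni(s) → 2 Mn²⁺(aq) + Ni²⁺(aq)
Q = [Mn²⁺]^2·[Ni²⁺] / ([Mn³⁺]^2); log Q = -3.248.
E = E° − (0.0592/n) log Q = +1.77 − (0.0592/2)(-3.248) = +1.866 V.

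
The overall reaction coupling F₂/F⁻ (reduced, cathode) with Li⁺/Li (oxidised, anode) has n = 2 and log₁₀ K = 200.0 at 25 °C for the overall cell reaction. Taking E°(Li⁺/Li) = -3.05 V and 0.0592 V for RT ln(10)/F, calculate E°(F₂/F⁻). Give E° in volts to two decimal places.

E°cell = (0.0592/n)·log K = (0.0592/2)(200.0) = +5.920 V.
Since F₂/F⁻ is the cathode and Li⁺/Li the anode, E°cell = E°(F₂/F⁻) − E°(Li⁺/Li).
So E°(F₂/F⁻) = E°cell + E°(Li⁺/Li) = +5.920 + (-3.05) = +2.87 V.

+2.87 V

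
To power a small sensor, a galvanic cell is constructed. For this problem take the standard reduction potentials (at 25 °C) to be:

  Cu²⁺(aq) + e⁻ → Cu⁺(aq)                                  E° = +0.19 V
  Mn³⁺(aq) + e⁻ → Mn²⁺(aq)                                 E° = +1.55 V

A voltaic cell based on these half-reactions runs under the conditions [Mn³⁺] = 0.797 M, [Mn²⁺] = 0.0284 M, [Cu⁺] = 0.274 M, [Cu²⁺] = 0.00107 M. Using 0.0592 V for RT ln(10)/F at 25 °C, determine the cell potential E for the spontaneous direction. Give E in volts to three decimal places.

Mn³⁺/Mn²⁺ is the cathode (higher E°), Cu²⁺/Cu⁺ the anode: E°cell = +1.55 − (+0.19) = +1.36 V, n = 1.
Overall: Mn³⁺(aq) + Cu⁺(aq) → Mn²⁺(aq) + Cu²⁺(aq)
Q = [Mn²⁺]·[Cu²⁺] / ([Mn³⁺]·[Cu⁺]); log Q = -3.857.
E = E° − (0.0592/n) log Q = +1.36 − (0.0592/1)(-3.857) = +1.588 V.

+1.588 V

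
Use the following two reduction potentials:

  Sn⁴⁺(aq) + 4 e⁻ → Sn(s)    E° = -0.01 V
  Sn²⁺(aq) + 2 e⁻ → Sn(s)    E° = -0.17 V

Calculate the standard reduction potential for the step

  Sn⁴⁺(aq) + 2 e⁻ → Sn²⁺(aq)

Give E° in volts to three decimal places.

Sequential free energies add, so n₃E°₃ = n₁E°₁ + n₂E°₂.
With n₃ = 4, and the known step contributing 2×(-0.17) V, the unknown satisfies 2·E° = 4×(-0.01) − 2×(-0.17) = +0.300.
E° = +0.300 / 2 = +0.150 V.

+0.150 V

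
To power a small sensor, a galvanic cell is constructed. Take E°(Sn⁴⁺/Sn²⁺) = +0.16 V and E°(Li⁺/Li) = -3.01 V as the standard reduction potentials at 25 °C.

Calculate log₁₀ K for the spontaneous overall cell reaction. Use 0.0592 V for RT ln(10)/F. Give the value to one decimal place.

107.1

Cathode: Sn⁴⁺/Sn²⁺; anode: Li⁺/Li. E°cell = +3.17 V, n = 2.
log K = nE°cell / 0.0592 = (2)(+3.17) / 0.0592 = 107.1.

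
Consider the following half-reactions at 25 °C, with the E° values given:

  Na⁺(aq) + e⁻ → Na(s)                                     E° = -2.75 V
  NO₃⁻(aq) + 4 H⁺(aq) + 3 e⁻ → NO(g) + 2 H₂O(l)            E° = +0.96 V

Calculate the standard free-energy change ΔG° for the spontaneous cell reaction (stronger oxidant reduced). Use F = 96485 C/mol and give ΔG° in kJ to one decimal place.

NO₃⁻/NO (E° = +0.96 V) is the cathode; Na⁺/Na (E° = -2.75 V) is the anode, so E°cell = +3.71 V.
Balancing electrons gives n = 3 (lcm of 3 and 1).
ΔG° = −nFE° = −(3)(96485)(+3.71) = -1,073,878 J = -1073.9 kJ.

-1073.9 kJ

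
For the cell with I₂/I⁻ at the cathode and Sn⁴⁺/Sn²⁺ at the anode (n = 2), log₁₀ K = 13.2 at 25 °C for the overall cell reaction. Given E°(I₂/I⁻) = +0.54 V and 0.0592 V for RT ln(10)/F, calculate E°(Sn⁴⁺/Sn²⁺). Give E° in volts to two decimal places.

+0.15 V

E°cell = (0.0592/n)·log K = (0.0592/2)(13.2) = +0.391 V.
Since I₂/I⁻ is the cathode and Sn⁴⁺/Sn²⁺ the anode, E°cell = E°(I₂/I⁻) − E°(Sn⁴⁺/Sn²⁺).
So E°(Sn⁴⁺/Sn²⁺) = E°(I₂/I⁻) − E°cell = (+0.54) − (+0.391) = +0.15 V.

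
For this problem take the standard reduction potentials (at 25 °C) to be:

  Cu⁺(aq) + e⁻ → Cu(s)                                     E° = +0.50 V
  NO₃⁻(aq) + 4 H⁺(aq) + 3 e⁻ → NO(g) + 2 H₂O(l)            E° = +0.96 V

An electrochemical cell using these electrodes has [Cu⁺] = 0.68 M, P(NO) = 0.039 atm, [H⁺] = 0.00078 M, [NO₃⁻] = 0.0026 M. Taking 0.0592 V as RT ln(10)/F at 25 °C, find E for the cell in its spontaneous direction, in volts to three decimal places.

+0.201 V

NO₃⁻/NO is the cathode (higher E°), Cu⁺/Cu the anode: E°cell = +0.96 − (+0.50) = +0.46 V, n = 3.
Overall: NO₃⁻(aq) + 4 H⁺(aq) + 3 Cu(s) → NO(g) + 2 H₂O(l) + 3 Cu⁺(aq)
Q = P(NO)·[Cu⁺]^3 / ([NO₃⁻]·[H⁺]^4); log Q = 13.105.
E = E° − (0.0592/n) log Q = +0.46 − (0.0592/3)(13.105) = +0.201 V.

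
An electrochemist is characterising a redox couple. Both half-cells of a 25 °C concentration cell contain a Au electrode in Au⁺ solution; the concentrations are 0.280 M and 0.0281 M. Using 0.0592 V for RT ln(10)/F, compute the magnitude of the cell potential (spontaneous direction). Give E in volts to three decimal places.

+0.059 V

For a concentration cell E°cell = 0. The 0.280 M side is the cathode (reduction is favoured where [Au⁺] is higher).
With n = 1, E = −(0.0592/1) log([Au⁺]ₐₙ/[Au⁺]꜀ₐₜ) = −(0.0592/1) log(0.0281/0.28) = −(0.0592/1)(-0.998) = +0.059 V.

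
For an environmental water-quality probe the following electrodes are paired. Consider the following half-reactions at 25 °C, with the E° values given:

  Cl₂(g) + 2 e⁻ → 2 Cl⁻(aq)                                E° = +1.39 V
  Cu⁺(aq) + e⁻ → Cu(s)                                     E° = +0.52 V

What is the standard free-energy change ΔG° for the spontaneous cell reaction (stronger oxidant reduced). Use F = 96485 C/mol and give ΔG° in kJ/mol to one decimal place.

-167.9 kJ/mol

Cl₂/Cl⁻ (E° = +1.39 V) is the cathode; Cu⁺/Cu (E° = +0.52 V) is the anode, so E°cell = +0.87 V.
Balancing electrons gives n = 2 (lcm of 2 and 1).
ΔG° = −nFE° = −(2)(96485)(+0.87) = -167,884 J = -167.9 kJ/mol.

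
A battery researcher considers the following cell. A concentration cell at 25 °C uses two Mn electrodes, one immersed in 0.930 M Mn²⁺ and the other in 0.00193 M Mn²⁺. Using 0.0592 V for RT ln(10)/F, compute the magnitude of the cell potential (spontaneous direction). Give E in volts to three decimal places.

For a concentration cell E°cell = 0. The 0.930 M side is the cathode (reduction is favoured where [Mn²⁺] is higher).
With n = 2, E = −(0.0592/2) log([Mn²⁺]ₐₙ/[Mn²⁺]꜀ₐₜ) = −(0.0592/2) log(0.00193/0.93) = −(0.0592/2)(-2.683) = +0.079 V.

+0.079 V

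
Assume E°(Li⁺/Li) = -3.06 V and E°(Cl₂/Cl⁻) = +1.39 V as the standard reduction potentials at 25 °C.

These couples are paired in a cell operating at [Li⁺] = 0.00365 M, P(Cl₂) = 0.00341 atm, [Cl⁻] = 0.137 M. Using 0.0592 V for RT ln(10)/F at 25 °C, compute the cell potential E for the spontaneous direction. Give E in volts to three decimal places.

Cl₂/Cl⁻ is the cathode (higher E°), Li⁺/Li the anode: E°cell = +1.39 − (-3.06) = +4.45 V, n = 2.
Overall: Cl₂(g) + 2 Li(s) → 2 Cl⁻(aq) + 2 Li⁺(aq)
Q = [Cl⁻]^2·[Li⁺]^2 / (P(Cl₂)); log Q = -4.135.
E = E° − (0.0592/n) log Q = +4.45 − (0.0592/2)(-4.135) = +4.572 V.

+4.572 V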